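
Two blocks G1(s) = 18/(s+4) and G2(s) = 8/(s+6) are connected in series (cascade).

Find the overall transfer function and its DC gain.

Series: multiply transfer functions. G_eq = 18/(s+4) × 8/(s+6) = 144/((s+4)(s+6)). DC gain = 144/(4×6) = 6.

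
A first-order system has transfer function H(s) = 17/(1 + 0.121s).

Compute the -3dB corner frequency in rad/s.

Corner frequency = 1/τ = 1/0.121 = 8.264 rad/s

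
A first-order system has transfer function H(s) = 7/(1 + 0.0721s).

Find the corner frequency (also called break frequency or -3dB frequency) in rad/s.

Corner frequency = 1/τ = 1/0.0721 = 13.87 rad/s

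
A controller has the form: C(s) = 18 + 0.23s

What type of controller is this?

This is a Proportional-Derivative (PD) controller.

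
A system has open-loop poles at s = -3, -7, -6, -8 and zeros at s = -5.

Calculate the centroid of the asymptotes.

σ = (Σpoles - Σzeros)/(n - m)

σ = (Σpoles - Σzeros)/(n - m) = (-24 - (-5))/(4 - 1) = -19/3 = -6.33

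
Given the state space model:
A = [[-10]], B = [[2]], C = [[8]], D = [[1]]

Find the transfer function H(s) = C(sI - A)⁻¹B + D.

(sI - A)⁻¹ = 1/(s + 10). H(s) = 8×2/(s + 10) + 1 = (s + 26)/(s + 10).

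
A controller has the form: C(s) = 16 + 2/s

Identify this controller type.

This is a Proportional-Integral (PI) controller.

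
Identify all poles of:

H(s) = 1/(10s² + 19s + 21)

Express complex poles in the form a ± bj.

Discriminant = 19² - 4×10×21 = 361 - 840 = -479 < 0, so the poles are a complex conjugate pair s = (-19 ± j√479)/(2×10). Real part = -19/(2×10) = -19/20 = -0.95; imaginary part = ±√479/(2×10) ≈ 1.0943. Poles: s = -0.95 ± 1.0943j.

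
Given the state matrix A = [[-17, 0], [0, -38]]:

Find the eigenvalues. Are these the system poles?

For diagonal matrix, eigenvalues are diagonal entries: λ₁ = -17, λ₂ = -38. Eigenvalues of A = system poles.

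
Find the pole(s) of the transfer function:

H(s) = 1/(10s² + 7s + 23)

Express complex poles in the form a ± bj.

Discriminant = 7² - 4×10×23 = 49 - 920 = -871 < 0, so the poles are a complex conjugate pair s = (-7 ± j√871)/(2×10). Real part = -7/(2×10) = -7/20 = -0.35; imaginary part = ±√871/(2×10) ≈ 1.4756. Poles: s = -0.35 ± 1.4756j.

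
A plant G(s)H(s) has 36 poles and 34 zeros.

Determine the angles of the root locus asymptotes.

n - m = 36 - 34 = 2. Angles: θk = (2k + 1)·180°/2 = 90°, 270°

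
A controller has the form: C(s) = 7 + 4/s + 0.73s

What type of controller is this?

This is a Proportional-Integral-Derivative (PID) controller.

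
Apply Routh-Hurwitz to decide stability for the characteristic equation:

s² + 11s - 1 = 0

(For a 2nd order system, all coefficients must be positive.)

Coefficients: 1, 11, -1. c=-1 not positive, so system is unstable.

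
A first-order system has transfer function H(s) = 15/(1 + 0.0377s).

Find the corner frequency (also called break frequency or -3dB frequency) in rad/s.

Corner frequency = 1/τ = 1/0.0377 = 26.525 rad/s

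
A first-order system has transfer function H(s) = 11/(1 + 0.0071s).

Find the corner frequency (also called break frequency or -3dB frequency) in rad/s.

Corner frequency = 1/τ = 1/0.0071 = 140.845 rad/s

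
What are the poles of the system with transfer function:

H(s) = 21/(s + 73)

Pole is where denominator = 0: s + 73 = 0, so s = -73.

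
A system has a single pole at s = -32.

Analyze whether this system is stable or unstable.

Pole at s = -32 is in the left half-plane. Stable.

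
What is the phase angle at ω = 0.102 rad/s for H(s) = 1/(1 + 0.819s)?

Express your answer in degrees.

Phase = -arctan(ωτ) = -arctan(0.102 × 0.819) = -4.8°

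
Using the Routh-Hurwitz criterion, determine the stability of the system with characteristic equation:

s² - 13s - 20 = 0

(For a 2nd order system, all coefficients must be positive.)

Coefficients: 1, -13, -20. b=-13, c=-20 not positive, so system is unstable.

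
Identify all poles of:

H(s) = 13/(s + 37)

Pole is where denominator = 0: s + 37 = 0, so s = -37.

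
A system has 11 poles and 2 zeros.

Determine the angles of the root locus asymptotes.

n - m = 11 - 2 = 9. Angles: θk = (2k + 1)·180°/9 = 20°, 60°, 100°, 140°, 180°, 220°, 260°, 300°, 340°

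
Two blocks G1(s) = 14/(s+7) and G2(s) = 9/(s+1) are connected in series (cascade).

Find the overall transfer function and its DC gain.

Series: multiply transfer functions. G_eq = 14/(s+7) × 9/(s+1) = 126/((s+7)(s+1)). DC gain = 126/(7×1) = 18.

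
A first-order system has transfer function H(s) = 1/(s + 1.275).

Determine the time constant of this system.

For H(s) = 1/(s + 1/τ), the pole is at -1/τ = -1.275, so τ = 1/1.275 = 0.7843 s.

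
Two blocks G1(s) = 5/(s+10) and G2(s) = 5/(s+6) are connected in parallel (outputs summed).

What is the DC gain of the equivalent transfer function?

Parallel: G_eq = G1 + G2. DC gain = G1(0) + G2(0) = 5/10 + 5/6 = 0.5 + 0.8333 = 1.3333.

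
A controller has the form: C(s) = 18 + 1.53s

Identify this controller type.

This is a Proportional-Derivative (PD) controller.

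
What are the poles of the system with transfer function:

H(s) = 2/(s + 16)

Pole is where denominator = 0: s + 16 = 0, so s = -16.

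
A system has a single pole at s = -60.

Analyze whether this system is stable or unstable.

Pole at s = -60 is in the left half-plane. Stable.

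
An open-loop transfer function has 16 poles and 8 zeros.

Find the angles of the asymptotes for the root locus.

n - m = 16 - 8 = 8. Angles: θk = (2k + 1)·180°/8 = 22.5°, 67.5°, 112.5°, 157.5°, 202.5°, 247.5°, 292.5°, 337.5°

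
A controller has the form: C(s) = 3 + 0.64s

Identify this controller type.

This is a Proportional-Derivative (PD) controller.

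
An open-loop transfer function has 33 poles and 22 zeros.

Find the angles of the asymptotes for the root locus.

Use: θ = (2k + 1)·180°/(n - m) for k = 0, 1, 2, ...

n - m = 33 - 22 = 11. Angles: θk = (2k + 1)·180°/11 = 16.36°, 49.09°, 81.82°, 114.55°, 147.27°, 180°, 212.73°, 245.45°, 278.18°, 310.91°, 343.64°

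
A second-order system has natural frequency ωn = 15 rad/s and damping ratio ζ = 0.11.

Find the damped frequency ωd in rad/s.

ωd = ωn√(1 - ζ²) = 15√(1 - 0.11²) = 14.91 rad/s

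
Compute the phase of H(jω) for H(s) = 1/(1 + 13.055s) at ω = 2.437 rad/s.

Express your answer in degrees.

Phase = -arctan(ωτ) = -arctan(2.437 × 13.055) = -88.2°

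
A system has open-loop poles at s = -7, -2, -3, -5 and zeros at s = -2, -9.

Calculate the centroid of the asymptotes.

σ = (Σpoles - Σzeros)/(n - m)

σ = (Σpoles - Σzeros)/(n - m) = (-17 - (-11))/(4 - 2) = -6/2 = -3.0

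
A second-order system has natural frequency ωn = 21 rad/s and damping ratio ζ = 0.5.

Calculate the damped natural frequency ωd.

ωd = ωn√(1 - ζ²) = 21√(1 - 0.5²) = 18.19 rad/s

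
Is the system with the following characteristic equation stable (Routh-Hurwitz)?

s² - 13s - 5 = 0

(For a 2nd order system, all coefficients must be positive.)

Coefficients: 1, -13, -5. b=-13, c=-5 not positive, so system is unstable.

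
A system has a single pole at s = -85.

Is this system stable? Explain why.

Pole at s = -85 is in the left half-plane. Stable.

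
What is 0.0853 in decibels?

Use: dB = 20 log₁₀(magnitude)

dB = 20 log₁₀(0.0853) = -21.4 dB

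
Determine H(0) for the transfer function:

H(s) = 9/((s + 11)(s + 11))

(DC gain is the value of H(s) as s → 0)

DC gain = H(0) = 9/(11 × 11) = 9/121 = 0.0744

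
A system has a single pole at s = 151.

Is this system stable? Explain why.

Pole at s = 151 is in the right half-plane. Unstable.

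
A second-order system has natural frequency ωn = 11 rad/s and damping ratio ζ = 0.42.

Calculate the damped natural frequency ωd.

ωd = ωn√(1 - ζ²) = 11√(1 - 0.42²) = 9.98 rad/s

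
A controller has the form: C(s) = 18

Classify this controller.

This is a Proportional (P) controller.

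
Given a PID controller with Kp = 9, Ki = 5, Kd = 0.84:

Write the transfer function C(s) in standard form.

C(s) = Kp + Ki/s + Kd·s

Substituting values: C(s) = 9 + 5/s + 0.84s = (0.84s² + 9s + 5)/s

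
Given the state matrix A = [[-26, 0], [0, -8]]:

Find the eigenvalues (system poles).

For diagonal matrix, eigenvalues are diagonal entries: λ₁ = -26, λ₂ = -8.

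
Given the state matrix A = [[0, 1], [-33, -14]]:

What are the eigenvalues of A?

det(A - λI) = λ² - (-14)λ + 33 = (λ - (-11))(λ - (-3)). Eigenvalues: -11, -3.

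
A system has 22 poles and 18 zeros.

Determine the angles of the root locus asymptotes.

n - m = 22 - 18 = 4. Angles: θk = (2k + 1)·180°/4 = 45°, 135°, 225°, 315°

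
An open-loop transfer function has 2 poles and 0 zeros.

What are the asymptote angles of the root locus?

n - m = 2 - 0 = 2. Angles: θk = (2k + 1)·180°/2 = 90°, 270°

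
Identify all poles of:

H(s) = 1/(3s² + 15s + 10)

Discriminant = 15² - 4×3×10 = 225 - 120 = 105 > 0, so two distinct real poles. Using quadratic formula: s = (-15 ± √105)/(2×3) = (-15 ± √105)/6, with √105 ≈ 10.2470. s₁ ≈ -0.7922, s₂ ≈ -4.2078. Poles: s₁ = -0.7922, s₂ = -4.2078.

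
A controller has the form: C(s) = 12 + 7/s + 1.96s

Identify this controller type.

This is a Proportional-Integral-Derivative (PID) controller.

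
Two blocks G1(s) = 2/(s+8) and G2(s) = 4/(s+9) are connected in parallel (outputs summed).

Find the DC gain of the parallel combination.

Parallel: G_eq = G1 + G2. DC gain = G1(0) + G2(0) = 2/8 + 4/9 = 0.25 + 0.4444 = 0.6944.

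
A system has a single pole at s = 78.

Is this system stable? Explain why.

Pole at s = 78 is in the right half-plane. Unstable.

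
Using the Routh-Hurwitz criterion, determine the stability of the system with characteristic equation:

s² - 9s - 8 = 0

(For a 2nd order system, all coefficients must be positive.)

Coefficients: 1, -9, -8. b=-9, c=-8 not positive, so system is unstable.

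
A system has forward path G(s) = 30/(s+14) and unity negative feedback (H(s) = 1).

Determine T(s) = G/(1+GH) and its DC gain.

T(s) = G/(1+GH) = [30/(s+14)] / [1 + 30/(s+14)] = 30/(s+14+30) = 30/(s+44). DC gain = 30/44 = 0.6818.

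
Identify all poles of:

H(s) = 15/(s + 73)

Pole is where denominator = 0: s + 73 = 0, so s = -73.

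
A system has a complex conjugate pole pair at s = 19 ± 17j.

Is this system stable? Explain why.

Real part of poles is 19 (> 0, right half-plane). Unstable.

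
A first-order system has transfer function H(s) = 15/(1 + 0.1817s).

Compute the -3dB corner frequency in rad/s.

Corner frequency = 1/τ = 1/0.1817 = 5.504 rad/s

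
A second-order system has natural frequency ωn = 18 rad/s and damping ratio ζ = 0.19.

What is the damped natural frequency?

ωd = ωn√(1 - ζ²) = 18√(1 - 0.19²) = 17.67 rad/s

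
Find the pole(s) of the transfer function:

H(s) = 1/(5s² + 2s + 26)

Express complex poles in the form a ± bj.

Discriminant = 2² - 4×5×26 = 4 - 520 = -516 < 0, so the poles are a complex conjugate pair s = (-2 ± j√516)/(2×5). Real part = -2/(2×5) = -2/10 = -0.2; imaginary part = ±√516/(2×5) ≈ 2.2716. Poles: s = -0.2 ± 2.2716j.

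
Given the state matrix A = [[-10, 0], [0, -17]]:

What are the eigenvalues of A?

For diagonal matrix, eigenvalues are diagonal entries: λ₁ = -10, λ₂ = -17.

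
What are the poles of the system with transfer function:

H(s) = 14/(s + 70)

Pole is where denominator = 0: s + 70 = 0, so s = -70.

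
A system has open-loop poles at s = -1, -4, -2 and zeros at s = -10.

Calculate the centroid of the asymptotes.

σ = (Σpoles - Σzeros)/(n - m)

σ = (Σpoles - Σzeros)/(n - m) = (-7 - (-10))/(3 - 1) = 3/2 = 1.5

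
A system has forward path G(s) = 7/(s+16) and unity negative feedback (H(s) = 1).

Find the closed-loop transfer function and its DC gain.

T(s) = G/(1+GH) = [7/(s+16)] / [1 + 7/(s+16)] = 7/(s+16+7) = 7/(s+23). DC gain = 7/23 = 0.3043.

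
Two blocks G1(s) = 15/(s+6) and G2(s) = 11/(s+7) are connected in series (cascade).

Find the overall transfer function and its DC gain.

Series: multiply transfer functions. G_eq = 15/(s+6) × 11/(s+7) = 165/((s+6)(s+7)). DC gain = 165/(6×7) = 3.9286.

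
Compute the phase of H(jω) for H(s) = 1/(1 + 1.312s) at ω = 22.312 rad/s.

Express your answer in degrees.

Phase = -arctan(ωτ) = -arctan(22.312 × 1.312) = -88.0°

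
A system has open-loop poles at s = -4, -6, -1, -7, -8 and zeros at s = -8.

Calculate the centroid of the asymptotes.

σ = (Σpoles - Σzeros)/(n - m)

σ = (Σpoles - Σzeros)/(n - m) = (-26 - (-8))/(5 - 1) = -18/4 = -4.5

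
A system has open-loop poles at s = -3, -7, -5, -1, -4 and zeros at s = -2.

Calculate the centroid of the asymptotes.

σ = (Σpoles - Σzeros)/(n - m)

σ = (Σpoles - Σzeros)/(n - m) = (-20 - (-2))/(5 - 1) = -18/4 = -4.5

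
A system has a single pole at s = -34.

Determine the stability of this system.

Pole at s = -34 is in the left half-plane. Stable.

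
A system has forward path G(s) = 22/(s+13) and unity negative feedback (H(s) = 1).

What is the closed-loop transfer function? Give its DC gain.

T(s) = G/(1+GH) = [22/(s+13)] / [1 + 22/(s+13)] = 22/(s+13+22) = 22/(s+35). DC gain = 22/35 = 0.6286.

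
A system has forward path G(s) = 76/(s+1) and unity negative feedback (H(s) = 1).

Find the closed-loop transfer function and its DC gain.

T(s) = G/(1+GH) = [76/(s+1)] / [1 + 76/(s+1)] = 76/(s+1+76) = 76/(s+77). DC gain = 76/77 = 0.9870.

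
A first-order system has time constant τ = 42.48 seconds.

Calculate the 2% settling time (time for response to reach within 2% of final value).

For first-order system, 2% settling time ≈ 4τ = 4 × 42.48 = 169.92 s.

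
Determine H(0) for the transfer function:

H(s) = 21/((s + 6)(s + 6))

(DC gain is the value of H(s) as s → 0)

DC gain = H(0) = 21/(6 × 6) = 21/36 = 0.5833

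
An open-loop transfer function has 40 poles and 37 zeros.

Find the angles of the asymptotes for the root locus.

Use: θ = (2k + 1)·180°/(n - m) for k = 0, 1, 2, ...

n - m = 40 - 37 = 3. Angles: θk = (2k + 1)·180°/3 = 60°, 180°, 300°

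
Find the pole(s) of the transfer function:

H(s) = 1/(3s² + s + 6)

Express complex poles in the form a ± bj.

Discriminant = 1² - 4×3×6 = 1 - 72 = -71 < 0, so the poles are a complex conjugate pair s = (-1 ± j√71)/(2×3). Real part = -1/(2×3) = -1/6 ≈ -0.1667; imaginary part = ±√71/(2×3) ≈ 1.4044. Poles: s = -0.1667 ± 1.4044j.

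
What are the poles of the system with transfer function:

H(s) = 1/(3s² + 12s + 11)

Discriminant = 12² - 4×3×11 = 144 - 132 = 12 > 0, so two distinct real poles. Using quadratic formula: s = (-12 ± √12)/(2×3) = (-12 ± √12)/6, with √12 ≈ 3.4641. s₁ ≈ -1.4226, s₂ ≈ -2.5774. Poles: s₁ = -1.4226, s₂ = -2.5774.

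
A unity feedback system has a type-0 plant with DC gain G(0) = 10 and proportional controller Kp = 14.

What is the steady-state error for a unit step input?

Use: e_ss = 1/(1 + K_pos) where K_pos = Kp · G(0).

K_pos = Kp · G(0) = 14 × 10 = 140. e_ss = 1/(1 + 140) = 0.0071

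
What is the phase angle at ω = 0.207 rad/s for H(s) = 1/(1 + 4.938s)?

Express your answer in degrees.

Phase = -arctan(ωτ) = -arctan(0.207 × 4.938) = -45.6°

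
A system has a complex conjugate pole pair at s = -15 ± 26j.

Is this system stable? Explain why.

Real part of poles is -15 (< 0, left half-plane). Stable.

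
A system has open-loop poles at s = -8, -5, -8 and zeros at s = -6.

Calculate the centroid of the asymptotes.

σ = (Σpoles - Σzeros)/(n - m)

σ = (Σpoles - Σzeros)/(n - m) = (-21 - (-6))/(3 - 1) = -15/2 = -7.5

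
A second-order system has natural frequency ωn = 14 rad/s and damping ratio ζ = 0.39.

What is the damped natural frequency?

ωd = ωn√(1 - ζ²) = 14√(1 - 0.39²) = 12.89 rad/s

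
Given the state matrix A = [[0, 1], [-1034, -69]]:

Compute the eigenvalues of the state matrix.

det(A - λI) = λ² - (-69)λ + 1034 = (λ - (-47))(λ - (-22)). Eigenvalues: -47, -22.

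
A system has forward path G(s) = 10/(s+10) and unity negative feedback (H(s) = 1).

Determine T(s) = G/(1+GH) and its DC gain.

T(s) = G/(1+GH) = [10/(s+10)] / [1 + 10/(s+10)] = 10/(s+10+10) = 10/(s+20). DC gain = 10/20 = 0.5.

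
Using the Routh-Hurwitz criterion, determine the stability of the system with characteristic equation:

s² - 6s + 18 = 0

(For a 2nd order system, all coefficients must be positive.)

Coefficients: 1, -6, 18. b=-6 not positive, so system is unstable.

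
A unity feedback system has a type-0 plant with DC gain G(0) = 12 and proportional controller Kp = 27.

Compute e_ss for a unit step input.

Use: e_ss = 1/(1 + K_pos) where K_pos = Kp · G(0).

K_pos = Kp · G(0) = 27 × 12 = 324. e_ss = 1/(1 + 324) = 0.0031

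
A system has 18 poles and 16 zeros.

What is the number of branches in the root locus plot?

Root locus has n branches where n = number of poles = 18.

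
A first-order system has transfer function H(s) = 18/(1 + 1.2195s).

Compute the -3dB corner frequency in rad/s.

Corner frequency = 1/τ = 1/1.2195 = 0.82 rad/s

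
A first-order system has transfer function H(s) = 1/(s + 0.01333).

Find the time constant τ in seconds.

For H(s) = 1/(s + 1/τ), the pole is at -1/τ = -0.01333, so τ = 1/0.01333 = 75.02 s.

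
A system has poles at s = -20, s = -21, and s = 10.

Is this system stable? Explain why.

Pole(s) at s = 10 are not in the left half-plane. System is unstable.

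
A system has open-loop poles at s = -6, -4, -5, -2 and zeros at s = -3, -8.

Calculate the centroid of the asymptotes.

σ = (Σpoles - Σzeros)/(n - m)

σ = (Σpoles - Σzeros)/(n - m) = (-17 - (-11))/(4 - 2) = -6/2 = -3.0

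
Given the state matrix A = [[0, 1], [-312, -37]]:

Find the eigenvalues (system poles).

det(A - λI) = λ² - (-37)λ + 312 = (λ - (-13))(λ - (-24)). Eigenvalues: -13, -24.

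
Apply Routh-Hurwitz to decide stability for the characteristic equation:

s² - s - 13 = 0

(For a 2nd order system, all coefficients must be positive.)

Coefficients: 1, -1, -13. b=-1, c=-13 not positive, so system is unstable.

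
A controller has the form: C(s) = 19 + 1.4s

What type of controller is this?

This is a Proportional-Derivative (PD) controller.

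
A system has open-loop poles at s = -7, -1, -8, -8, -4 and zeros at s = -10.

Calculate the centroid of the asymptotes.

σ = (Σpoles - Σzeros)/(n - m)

σ = (Σpoles - Σzeros)/(n - m) = (-28 - (-10))/(5 - 1) = -18/4 = -4.5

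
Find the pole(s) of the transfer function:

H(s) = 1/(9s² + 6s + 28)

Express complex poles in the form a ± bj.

Discriminant = 6² - 4×9×28 = 36 - 1008 = -972 < 0, so the poles are a complex conjugate pair s = (-6 ± j√972)/(2×9). Real part = -6/(2×9) = -6/18 ≈ -0.3333; imaginary part = ±√972/(2×9) ≈ 1.7321. Poles: s = -0.3333 ± 1.7321j.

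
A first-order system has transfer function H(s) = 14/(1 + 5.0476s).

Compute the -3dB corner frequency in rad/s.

Corner frequency = 1/τ = 1/5.0476 = 0.198 rad/s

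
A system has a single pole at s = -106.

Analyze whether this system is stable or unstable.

Pole at s = -106 is in the left half-plane. Stable.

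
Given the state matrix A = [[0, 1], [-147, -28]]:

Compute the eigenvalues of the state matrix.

det(A - λI) = λ² - (-28)λ + 147 = (λ - (-7))(λ - (-21)). Eigenvalues: -7, -21.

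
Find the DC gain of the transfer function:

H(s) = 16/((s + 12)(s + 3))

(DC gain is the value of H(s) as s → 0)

DC gain = H(0) = 16/(12 × 3) = 16/36 = 0.4444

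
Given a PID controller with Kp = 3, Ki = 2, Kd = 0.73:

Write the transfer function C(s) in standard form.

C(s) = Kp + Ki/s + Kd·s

Substituting values: C(s) = 3 + 2/s + 0.73s = (0.73s² + 3s + 2)/s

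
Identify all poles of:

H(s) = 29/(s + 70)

Pole is where denominator = 0: s + 70 = 0, so s = -70.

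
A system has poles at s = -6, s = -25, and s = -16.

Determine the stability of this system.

All poles are in the left half-plane. System is stable.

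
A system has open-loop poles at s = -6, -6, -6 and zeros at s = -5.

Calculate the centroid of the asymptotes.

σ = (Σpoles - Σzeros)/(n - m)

σ = (Σpoles - Σzeros)/(n - m) = (-18 - (-5))/(3 - 1) = -13/2 = -6.5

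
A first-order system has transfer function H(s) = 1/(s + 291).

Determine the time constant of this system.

For H(s) = 1/(s + 1/τ), the pole is at -1/τ = -291, so τ = 1/291 = 0.0034 s.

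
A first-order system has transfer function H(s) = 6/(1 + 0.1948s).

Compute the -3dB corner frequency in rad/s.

Corner frequency = 1/τ = 1/0.1948 = 5.133 rad/s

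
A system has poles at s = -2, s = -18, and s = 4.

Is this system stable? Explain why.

Pole(s) at s = 4 are not in the left half-plane. System is unstable.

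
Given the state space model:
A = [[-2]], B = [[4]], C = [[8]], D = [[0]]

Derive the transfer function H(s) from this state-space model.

(sI - A)⁻¹ = 1/(s + 2). H(s) = 8 × 4/(s + 2) + 0 = 32/(s + 2).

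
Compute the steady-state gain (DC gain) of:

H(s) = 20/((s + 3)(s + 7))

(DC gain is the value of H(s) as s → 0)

DC gain = H(0) = 20/(3 × 7) = 20/21 = 0.9524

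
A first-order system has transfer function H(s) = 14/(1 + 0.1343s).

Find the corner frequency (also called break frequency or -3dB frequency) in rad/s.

Corner frequency = 1/τ = 1/0.1343 = 7.446 rad/s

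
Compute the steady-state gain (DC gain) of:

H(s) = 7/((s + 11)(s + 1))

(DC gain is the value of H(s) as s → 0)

DC gain = H(0) = 7/(11 × 1) = 7/11 = 0.6364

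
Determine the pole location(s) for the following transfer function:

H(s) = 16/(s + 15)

Pole is where denominator = 0: s + 15 = 0, so s = -15.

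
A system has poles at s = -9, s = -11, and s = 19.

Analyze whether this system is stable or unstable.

Pole(s) at s = 19 are not in the left half-plane. System is unstable.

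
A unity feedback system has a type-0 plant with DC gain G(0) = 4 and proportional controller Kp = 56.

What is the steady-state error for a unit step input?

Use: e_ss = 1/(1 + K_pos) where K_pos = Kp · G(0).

K_pos = Kp · G(0) = 56 × 4 = 224. e_ss = 1/(1 + 224) = 0.0044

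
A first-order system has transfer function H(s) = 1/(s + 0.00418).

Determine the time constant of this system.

For H(s) = 1/(s + 1/τ), the pole is at -1/τ = -0.00418, so τ = 1/0.00418 = 239.2 s.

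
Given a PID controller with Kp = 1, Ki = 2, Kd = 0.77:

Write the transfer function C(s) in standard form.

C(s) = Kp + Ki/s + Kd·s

Substituting values: C(s) = 1 + 2/s + 0.77s = (0.77s² + s + 2)/s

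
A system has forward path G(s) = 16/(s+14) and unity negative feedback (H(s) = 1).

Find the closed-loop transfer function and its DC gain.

T(s) = G/(1+GH) = [16/(s+14)] / [1 + 16/(s+14)] = 16/(s+14+16) = 16/(s+30). DC gain = 16/30 = 0.5333.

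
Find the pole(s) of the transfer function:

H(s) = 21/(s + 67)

Pole is where denominator = 0: s + 67 = 0, so s = -67.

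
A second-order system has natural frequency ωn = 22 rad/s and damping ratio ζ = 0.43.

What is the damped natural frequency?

ωd = ωn√(1 - ζ²) = 22√(1 - 0.43²) = 19.86 rad/s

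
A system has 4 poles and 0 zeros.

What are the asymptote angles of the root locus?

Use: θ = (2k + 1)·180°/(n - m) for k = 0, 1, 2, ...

n - m = 4 - 0 = 4. Angles: θk = (2k + 1)·180°/4 = 45°, 135°, 225°, 315°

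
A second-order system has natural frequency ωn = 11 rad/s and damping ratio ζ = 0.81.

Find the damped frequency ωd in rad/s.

ωd = ωn√(1 - ζ²) = 11√(1 - 0.81²) = 6.45 rad/s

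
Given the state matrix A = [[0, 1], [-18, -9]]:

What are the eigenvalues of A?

det(A - λI) = λ² - (-9)λ + 18 = (λ - (-6))(λ - (-3)). Eigenvalues: -6, -3.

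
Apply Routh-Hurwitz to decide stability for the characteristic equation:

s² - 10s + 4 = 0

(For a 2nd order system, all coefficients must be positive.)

Coefficients: 1, -10, 4. b=-10 not positive, so system is unstable.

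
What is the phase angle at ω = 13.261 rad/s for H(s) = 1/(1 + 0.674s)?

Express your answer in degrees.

Phase = -arctan(ωτ) = -arctan(13.261 × 0.674) = -83.6°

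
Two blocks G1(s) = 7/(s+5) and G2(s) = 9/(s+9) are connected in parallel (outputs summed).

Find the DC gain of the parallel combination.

Parallel: G_eq = G1 + G2. DC gain = G1(0) + G2(0) = 7/5 + 9/9 = 1.4 + 1 = 2.4.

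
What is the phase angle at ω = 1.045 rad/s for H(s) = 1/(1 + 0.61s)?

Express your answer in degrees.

Phase = -arctan(ωτ) = -arctan(1.045 × 0.61) = -32.5°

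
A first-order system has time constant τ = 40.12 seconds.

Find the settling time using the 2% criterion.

For first-order system, 2% settling time ≈ 4τ = 4 × 40.12 = 160.48 s.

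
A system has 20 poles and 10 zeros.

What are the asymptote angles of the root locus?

n - m = 20 - 10 = 10. Angles: θk = (2k + 1)·180°/10 = 18°, 54°, 90°, 126°, 162°, 198°, 234°, 270°, 306°, 342°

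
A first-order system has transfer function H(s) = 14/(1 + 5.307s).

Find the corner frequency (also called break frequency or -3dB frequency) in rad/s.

Corner frequency = 1/τ = 1/5.307 = 0.188 rad/s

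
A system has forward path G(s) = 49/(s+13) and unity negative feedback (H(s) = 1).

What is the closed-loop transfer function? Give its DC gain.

T(s) = G/(1+GH) = [49/(s+13)] / [1 + 49/(s+13)] = 49/(s+13+49) = 49/(s+62). DC gain = 49/62 = 0.7903.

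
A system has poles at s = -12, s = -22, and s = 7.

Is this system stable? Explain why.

Pole(s) at s = 7 are not in the left half-plane. System is unstable.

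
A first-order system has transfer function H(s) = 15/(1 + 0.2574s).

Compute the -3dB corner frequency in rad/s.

Corner frequency = 1/τ = 1/0.2574 = 3.885 rad/s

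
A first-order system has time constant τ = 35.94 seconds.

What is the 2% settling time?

For first-order system, 2% settling time ≈ 4τ = 4 × 35.94 = 143.76 s.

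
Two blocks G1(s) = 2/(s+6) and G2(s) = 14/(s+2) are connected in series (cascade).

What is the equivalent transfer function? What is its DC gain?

Series: multiply transfer functions. G_eq = 2/(s+6) × 14/(s+2) = 28/((s+6)(s+2)). DC gain = 28/(6×2) = 2.3333.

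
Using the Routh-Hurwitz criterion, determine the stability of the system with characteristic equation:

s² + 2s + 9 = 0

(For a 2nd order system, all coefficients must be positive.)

Coefficients: 1, 2, 9. All positive, so system is stable.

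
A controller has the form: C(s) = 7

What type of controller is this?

This is a Proportional (P) controller.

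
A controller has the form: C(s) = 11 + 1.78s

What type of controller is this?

This is a Proportional-Derivative (PD) controller.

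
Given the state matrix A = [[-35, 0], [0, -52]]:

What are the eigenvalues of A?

For diagonal matrix, eigenvalues are diagonal entries: λ₁ = -35, λ₂ = -52.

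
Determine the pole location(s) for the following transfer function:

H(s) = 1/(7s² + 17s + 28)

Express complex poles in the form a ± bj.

Discriminant = 17² - 4×7×28 = 289 - 784 = -495 < 0, so the poles are a complex conjugate pair s = (-17 ± j√495)/(2×7). Real part = -17/(2×7) = -17/14 ≈ -1.2143; imaginary part = ±√495/(2×7) ≈ 1.5892. Poles: s = -1.2143 ± 1.5892j.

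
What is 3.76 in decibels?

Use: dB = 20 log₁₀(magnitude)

dB = 20 log₁₀(3.76) = 11.5 dB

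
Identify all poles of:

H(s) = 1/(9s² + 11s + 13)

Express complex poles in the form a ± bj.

Discriminant = 11² - 4×9×13 = 121 - 468 = -347 < 0, so the poles are a complex conjugate pair s = (-11 ± j√347)/(2×9). Real part = -11/(2×9) = -11/18 ≈ -0.6111; imaginary part = ±√347/(2×9) ≈ 1.0349. Poles: s = -0.6111 ± 1.0349j.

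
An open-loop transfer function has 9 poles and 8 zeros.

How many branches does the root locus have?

Root locus has n branches where n = number of poles = 9.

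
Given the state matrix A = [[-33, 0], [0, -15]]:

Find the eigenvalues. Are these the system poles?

For diagonal matrix, eigenvalues are diagonal entries: λ₁ = -33, λ₂ = -15. Eigenvalues of A = system poles.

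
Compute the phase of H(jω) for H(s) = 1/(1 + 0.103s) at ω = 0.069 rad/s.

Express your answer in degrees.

Phase = -arctan(ωτ) = -arctan(0.069 × 0.103) = -0.4°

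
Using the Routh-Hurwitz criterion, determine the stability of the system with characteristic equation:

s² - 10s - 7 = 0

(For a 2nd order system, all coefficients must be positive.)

Coefficients: 1, -10, -7. b=-10, c=-7 not positive, so system is unstable.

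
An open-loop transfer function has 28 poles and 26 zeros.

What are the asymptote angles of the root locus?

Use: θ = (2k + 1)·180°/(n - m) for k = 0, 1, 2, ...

n - m = 28 - 26 = 2. Angles: θk = (2k + 1)·180°/2 = 90°, 270°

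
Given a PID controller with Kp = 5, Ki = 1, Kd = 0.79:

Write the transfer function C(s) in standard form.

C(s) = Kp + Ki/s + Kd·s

Substituting values: C(s) = 5 + 1/s + 0.79s = (0.79s² + 5s + 1)/s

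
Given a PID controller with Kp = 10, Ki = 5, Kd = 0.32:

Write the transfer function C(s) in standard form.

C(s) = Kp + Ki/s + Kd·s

Substituting values: C(s) = 10 + 5/s + 0.32s = (0.32s² + 10s + 5)/s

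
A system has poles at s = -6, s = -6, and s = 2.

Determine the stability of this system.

Pole(s) at s = 2 are not in the left half-plane. System is unstable.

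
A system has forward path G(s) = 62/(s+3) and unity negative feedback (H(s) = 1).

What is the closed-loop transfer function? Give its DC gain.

T(s) = G/(1+GH) = [62/(s+3)] / [1 + 62/(s+3)] = 62/(s+3+62) = 62/(s+65). DC gain = 62/65 = 0.9538.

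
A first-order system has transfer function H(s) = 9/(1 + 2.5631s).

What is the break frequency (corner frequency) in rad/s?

Corner frequency = 1/τ = 1/2.5631 = 0.39 rad/s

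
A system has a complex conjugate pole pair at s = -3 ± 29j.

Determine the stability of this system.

Real part of poles is -3 (< 0, left half-plane). Stable.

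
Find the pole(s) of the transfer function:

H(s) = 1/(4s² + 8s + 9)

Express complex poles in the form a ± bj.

Discriminant = 8² - 4×4×9 = 64 - 144 = -80 < 0, so the poles are a complex conjugate pair s = (-8 ± j√80)/(2×4). Real part = -8/(2×4) = -8/8 = -1; imaginary part = ±√80/(2×4) ≈ 1.1180. Poles: s = -1 ± 1.1180j.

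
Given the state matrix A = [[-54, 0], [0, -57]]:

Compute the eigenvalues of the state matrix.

For diagonal matrix, eigenvalues are diagonal entries: λ₁ = -54, λ₂ = -57.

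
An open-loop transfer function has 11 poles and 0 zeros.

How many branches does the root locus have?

Root locus has n branches where n = number of poles = 11.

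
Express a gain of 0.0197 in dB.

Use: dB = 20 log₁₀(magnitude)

dB = 20 log₁₀(0.0197) = -34.1 dB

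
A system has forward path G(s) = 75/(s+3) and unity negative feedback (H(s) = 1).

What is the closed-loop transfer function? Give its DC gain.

T(s) = G/(1+GH) = [75/(s+3)] / [1 + 75/(s+3)] = 75/(s+3+75) = 75/(s+78). DC gain = 75/78 = 0.9615.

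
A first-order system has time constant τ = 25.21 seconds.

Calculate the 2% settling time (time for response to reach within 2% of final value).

For first-order system, 2% settling time ≈ 4τ = 4 × 25.21 = 100.84 s.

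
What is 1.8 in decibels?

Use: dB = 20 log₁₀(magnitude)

dB = 20 log₁₀(1.8) = 5.1 dB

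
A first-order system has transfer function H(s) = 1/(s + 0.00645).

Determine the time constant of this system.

For H(s) = 1/(s + 1/τ), the pole is at -1/τ = -0.00645, so τ = 1/0.00645 = 155 s.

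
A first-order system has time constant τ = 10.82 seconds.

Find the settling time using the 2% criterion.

For first-order system, 2% settling time ≈ 4τ = 4 × 10.82 = 43.28 s.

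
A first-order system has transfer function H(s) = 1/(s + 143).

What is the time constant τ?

For H(s) = 1/(s + 1/τ), the pole is at -1/τ = -143, so τ = 1/143 = 0.0070 s.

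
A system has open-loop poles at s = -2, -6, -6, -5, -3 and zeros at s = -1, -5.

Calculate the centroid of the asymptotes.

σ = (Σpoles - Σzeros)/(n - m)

σ = (Σpoles - Σzeros)/(n - m) = (-22 - (-6))/(5 - 2) = -16/3 = -5.33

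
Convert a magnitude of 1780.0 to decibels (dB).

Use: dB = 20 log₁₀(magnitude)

dB = 20 log₁₀(1780.0) = 65.0 dB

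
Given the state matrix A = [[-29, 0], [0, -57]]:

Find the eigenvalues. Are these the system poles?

For diagonal matrix, eigenvalues are diagonal entries: λ₁ = -29, λ₂ = -57. Eigenvalues of A = system poles.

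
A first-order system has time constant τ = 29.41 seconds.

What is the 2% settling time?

For first-order system, 2% settling time ≈ 4τ = 4 × 29.41 = 117.64 s.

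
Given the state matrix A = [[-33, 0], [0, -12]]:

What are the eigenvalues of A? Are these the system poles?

For diagonal matrix, eigenvalues are diagonal entries: λ₁ = -33, λ₂ = -12. Eigenvalues of A = system poles.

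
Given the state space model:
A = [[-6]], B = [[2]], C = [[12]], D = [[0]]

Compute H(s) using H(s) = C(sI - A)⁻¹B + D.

(sI - A)⁻¹ = 1/(s + 6). H(s) = 12 × 2/(s + 6) + 0 = 24/(s + 6).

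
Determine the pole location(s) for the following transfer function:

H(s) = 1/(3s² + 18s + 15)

Discriminant = 18² - 4×3×15 = 324 - 180 = 144 > 0, so two distinct real poles. Using quadratic formula: s = (-18 ± √144)/(2×3) = (-18 ± √144)/6, with √144 = 12. s₁ = -6/6 = -1, s₂ = -30/6 = -5. Poles: s₁ = -1, s₂ = -5.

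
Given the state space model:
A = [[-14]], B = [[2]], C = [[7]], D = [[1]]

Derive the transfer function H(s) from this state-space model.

(sI - A)⁻¹ = 1/(s + 14). H(s) = 7×2/(s + 14) + 1 = (s + 28)/(s + 14).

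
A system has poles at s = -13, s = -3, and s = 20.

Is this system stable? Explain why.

Pole(s) at s = 20 are not in the left half-plane. System is unstable.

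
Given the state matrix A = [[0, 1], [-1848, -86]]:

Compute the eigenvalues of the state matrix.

det(A - λI) = λ² - (-86)λ + 1848 = (λ - (-42))(λ - (-44)). Eigenvalues: -42, -44.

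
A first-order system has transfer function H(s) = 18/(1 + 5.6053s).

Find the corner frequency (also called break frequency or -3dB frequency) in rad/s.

Corner frequency = 1/τ = 1/5.6053 = 0.178 rad/s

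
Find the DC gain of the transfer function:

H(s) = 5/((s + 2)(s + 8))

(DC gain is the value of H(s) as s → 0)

DC gain = H(0) = 5/(2 × 8) = 5/16 = 0.3125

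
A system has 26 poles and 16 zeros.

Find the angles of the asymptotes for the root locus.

n - m = 26 - 16 = 10. Angles: θk = (2k + 1)·180°/10 = 18°, 54°, 90°, 126°, 162°, 198°, 234°, 270°, 306°, 342°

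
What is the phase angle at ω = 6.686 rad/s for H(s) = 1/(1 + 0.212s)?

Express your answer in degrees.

Phase = -arctan(ωτ) = -arctan(6.686 × 0.212) = -54.8°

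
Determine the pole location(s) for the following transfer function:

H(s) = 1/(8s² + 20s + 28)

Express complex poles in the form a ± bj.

Discriminant = 20² - 4×8×28 = 400 - 896 = -496 < 0, so the poles are a complex conjugate pair s = (-20 ± j√496)/(2×8). Real part = -20/(2×8) = -20/16 = -1.25; imaginary part = ±√496/(2×8) ≈ 1.3919. Poles: s = -1.25 ± 1.3919j.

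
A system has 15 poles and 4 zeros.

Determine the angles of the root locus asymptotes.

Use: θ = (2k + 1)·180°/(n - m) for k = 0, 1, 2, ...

n - m = 15 - 4 = 11. Angles: θk = (2k + 1)·180°/11 = 16.36°, 49.09°, 81.82°, 114.55°, 147.27°, 180°, 212.73°, 245.45°, 278.18°, 310.91°, 343.64°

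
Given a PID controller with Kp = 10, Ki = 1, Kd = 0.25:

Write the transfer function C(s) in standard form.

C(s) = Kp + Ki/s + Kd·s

Substituting values: C(s) = 10 + 1/s + 0.25s = (0.25s² + 10s + 1)/s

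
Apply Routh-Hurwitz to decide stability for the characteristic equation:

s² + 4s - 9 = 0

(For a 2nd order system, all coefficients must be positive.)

Coefficients: 1, 4, -9. c=-9 not positive, so system is unstable.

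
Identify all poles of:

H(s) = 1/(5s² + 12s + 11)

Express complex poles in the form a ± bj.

Discriminant = 12² - 4×5×11 = 144 - 220 = -76 < 0, so the poles are a complex conjugate pair s = (-12 ± j√76)/(2×5). Real part = -12/(2×5) = -12/10 = -1.2; imaginary part = ±√76/(2×5) ≈ 0.8718. Poles: s = -1.2 ± 0.8718j.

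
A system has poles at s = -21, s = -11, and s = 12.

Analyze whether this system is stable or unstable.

Pole(s) at s = 12 are not in the left half-plane. System is unstable.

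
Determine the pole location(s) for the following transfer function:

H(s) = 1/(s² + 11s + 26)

Discriminant = 11² - 4×1×26 = 121 - 104 = 17 > 0, so two distinct real poles. Using quadratic formula: s = (-11 ± √17)/(2×1) = (-11 ± √17)/2, with √17 ≈ 4.1231. s₁ ≈ -3.4384, s₂ ≈ -7.5616. Poles: s₁ = -3.4384, s₂ = -7.5616.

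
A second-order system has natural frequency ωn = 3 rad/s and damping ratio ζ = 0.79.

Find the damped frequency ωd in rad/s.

ωd = ωn√(1 - ζ²) = 3√(1 - 0.79²) = 1.84 rad/s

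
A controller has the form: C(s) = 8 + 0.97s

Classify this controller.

This is a Proportional-Derivative (PD) controller.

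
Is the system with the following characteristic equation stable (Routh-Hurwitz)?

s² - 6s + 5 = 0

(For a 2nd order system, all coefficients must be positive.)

Coefficients: 1, -6, 5. b=-6 not positive, so system is unstable.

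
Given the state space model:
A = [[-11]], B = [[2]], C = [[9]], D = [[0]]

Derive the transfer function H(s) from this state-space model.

(sI - A)⁻¹ = 1/(s + 11). H(s) = 9 × 2/(s + 11) + 0 = 18/(s + 11).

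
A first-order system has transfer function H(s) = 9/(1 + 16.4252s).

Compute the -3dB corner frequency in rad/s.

Corner frequency = 1/τ = 1/16.4252 = 0.061 rad/s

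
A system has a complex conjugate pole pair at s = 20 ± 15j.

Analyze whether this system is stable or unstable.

Real part of poles is 20 (> 0, right half-plane). Unstable.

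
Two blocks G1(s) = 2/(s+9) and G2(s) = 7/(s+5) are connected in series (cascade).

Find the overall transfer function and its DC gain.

Series: multiply transfer functions. G_eq = 2/(s+9) × 7/(s+5) = 14/((s+9)(s+5)). DC gain = 14/(9×5) = 0.3111.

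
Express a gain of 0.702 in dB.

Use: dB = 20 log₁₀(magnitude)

dB = 20 log₁₀(0.702) = -3.1 dB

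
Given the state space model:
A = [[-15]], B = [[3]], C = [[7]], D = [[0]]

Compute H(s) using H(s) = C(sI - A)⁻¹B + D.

(sI - A)⁻¹ = 1/(s + 15). H(s) = 7 × 3/(s + 15) + 0 = 21/(s + 15).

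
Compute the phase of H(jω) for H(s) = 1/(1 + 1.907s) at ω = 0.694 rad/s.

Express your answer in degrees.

Phase = -arctan(ωτ) = -arctan(0.694 × 1.907) = -52.9°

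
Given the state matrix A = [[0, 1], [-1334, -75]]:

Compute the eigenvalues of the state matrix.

det(A - λI) = λ² - (-75)λ + 1334 = (λ - (-29))(λ - (-46)). Eigenvalues: -29, -46.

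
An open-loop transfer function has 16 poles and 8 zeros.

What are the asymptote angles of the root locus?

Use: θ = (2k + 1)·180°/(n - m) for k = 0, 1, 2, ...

n - m = 16 - 8 = 8. Angles: θk = (2k + 1)·180°/8 = 22.5°, 67.5°, 112.5°, 157.5°, 202.5°, 247.5°, 292.5°, 337.5°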